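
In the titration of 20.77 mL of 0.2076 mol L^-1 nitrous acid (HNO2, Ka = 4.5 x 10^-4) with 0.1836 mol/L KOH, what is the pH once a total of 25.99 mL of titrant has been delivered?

n(acid) = 0.2076 x 0.02077 = 0.004312 mol; n(KOH) added = 0.1836 x 0.02599 = 0.004772 mol.
Base is in excess by 0.004772 - 0.004312 = 0.0004599 mol in a total volume of 0.04676 L.
[OH^-] = 0.0004599/0.04676 = 0.009836 M, so pOH = 2.01 and pH = 14.00 - 2.01 = 11.99.

11.99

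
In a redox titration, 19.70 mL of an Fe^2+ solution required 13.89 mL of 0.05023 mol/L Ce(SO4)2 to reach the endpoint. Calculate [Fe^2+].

0.0354 M

n(Ce(SO4)2) = 0.05023 x 0.01389 = 0.0006977 mol.
From the balanced equation, 1 mol Ce(SO4)2 reacts with 1 mol Fe^2+, so n(Fe^2+) = 0.0006977 x 1/1 = 0.0006977 mol.
[Fe^2+] = 0.0006977 / 0.01970 L = 0.0354 M.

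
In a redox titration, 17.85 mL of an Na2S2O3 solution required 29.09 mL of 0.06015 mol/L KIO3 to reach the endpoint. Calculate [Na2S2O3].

0.588 M

n(KIO3) = 0.06015 x 0.02909 = 0.001750 mol.
From the balanced equation, 1 mol KIO3 reacts with 6 mol Na2S2O3, so n(Na2S2O3) = 0.001750 x 6/1 = 0.01050 mol.
[Na2S2O3] = 0.01050 / 0.01785 L = 0.588 M.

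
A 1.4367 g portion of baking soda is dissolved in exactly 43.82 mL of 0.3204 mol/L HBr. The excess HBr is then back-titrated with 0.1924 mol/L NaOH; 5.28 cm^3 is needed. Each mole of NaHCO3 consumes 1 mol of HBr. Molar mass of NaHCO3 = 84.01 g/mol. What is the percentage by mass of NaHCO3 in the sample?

Total n(HBr) added = 0.3204 x 0.04382 = 0.01404 mol.
n(NaOH) used = 0.1924 x 0.005280 = 0.001016 mol, which equals the excess n(HBr).
So n(HBr) consumed by the sample = 0.01404 - 0.001016 = 0.01302 mol.
n(NaHCO3) = 0.01302 / 1 = 0.01302 mol.
mass NaHCO3 = 0.01302 x 84.01 = 1.094 g, so %NaHCO3 = 1.094/1.4367 x 100 = 76.2%.

76.2%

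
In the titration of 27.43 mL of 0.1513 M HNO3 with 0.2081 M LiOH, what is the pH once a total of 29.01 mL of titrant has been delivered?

12.52

n(acid) = 0.1513 x 0.02743 = 0.004150 mol; n(LiOH) added = 0.2081 x 0.02901 = 0.006037 mol.
Base is in excess by 0.006037 - 0.004150 = 0.001887 mol in a total volume of 0.05644 L.
[OH^-] = 0.001887/0.05644 = 0.03343 M, so pOH = 1.48 and pH = 14.00 - 1.48 = 12.52.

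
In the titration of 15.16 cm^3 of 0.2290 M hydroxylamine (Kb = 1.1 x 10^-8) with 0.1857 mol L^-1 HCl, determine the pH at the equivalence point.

n(NH2OH) = 0.2290 x 0.01516 = 0.003472 mol; V(HCl) at equivalence = 0.003472/0.1857 = 0.01869 L.
At equivalence the base is fully converted to NH3OH+; total volume = 0.03385 L, so [NH3OH+] = 0.003472/0.03385 = 0.1025 M.
Ka(NH3OH+) = Kw/Kb = 1.0e-14 / 1.1 x 10^-8 = 9.09e-7.
[H^+] = sqrt(Ka x [NH3OH+]) = sqrt(9.09e-7 x 0.1025) = 0.000305 M.
pH = -log(0.000305) = 3.52.

3.52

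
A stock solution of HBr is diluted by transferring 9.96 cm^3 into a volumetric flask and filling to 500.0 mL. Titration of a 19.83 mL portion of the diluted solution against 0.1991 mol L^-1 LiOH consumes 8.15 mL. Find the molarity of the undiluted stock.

n(LiOH) = 0.1991 x 0.008150 = 0.001623 mol.
n(HBr) in the aliquot = 0.001623 mol.
[diluted HBr] = 0.001623 / 0.01983 = 0.08183 M.
Dilution factor = 500.0/9.960 = 50.20, so [stock] = 0.08183 x 50.20 = 4.11 M.

4.11 M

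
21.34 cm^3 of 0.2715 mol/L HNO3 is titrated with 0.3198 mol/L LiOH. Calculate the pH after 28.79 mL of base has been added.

12.83

n(acid) = 0.2715 x 0.02134 = 0.005794 mol; n(LiOH) added = 0.3198 x 0.02879 = 0.009207 mol.
Base is in excess by 0.009207 - 0.005794 = 0.003413 mol in a total volume of 0.05013 L.
[OH^-] = 0.003413/0.05013 = 0.06809 M, so pOH = 1.17 and pH = 14.00 - 1.17 = 12.83.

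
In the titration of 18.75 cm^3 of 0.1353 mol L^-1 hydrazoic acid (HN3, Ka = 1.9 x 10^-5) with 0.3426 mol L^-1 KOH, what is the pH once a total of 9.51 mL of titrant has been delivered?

12.41

n(acid) = 0.1353 x 0.01875 = 0.002537 mol; n(KOH) added = 0.3426 x 0.009510 = 0.003258 mol.
Base is in excess by 0.003258 - 0.002537 = 0.0007213 mol in a total volume of 0.02826 L.
[OH^-] = 0.0007213/0.02826 = 0.02552 M, so pOH = 1.59 and pH = 14.00 - 1.59 = 12.41.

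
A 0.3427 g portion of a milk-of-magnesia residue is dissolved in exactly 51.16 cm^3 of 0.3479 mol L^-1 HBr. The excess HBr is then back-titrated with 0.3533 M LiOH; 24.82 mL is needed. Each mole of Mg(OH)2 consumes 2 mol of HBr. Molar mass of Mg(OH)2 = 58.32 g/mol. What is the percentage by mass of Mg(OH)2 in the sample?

Total n(HBr) added = 0.3479 x 0.05116 = 0.01780 mol.
n(LiOH) used = 0.3533 x 0.02482 = 0.008769 mol, which equals the excess n(HBr).
So n(HBr) consumed by the sample = 0.01780 - 0.008769 = 0.009030 mol.
n(Mg(OH)2) = 0.009030 / 2 = 0.004515 mol.
mass Mg(OH)2 = 0.004515 x 58.32 = 0.2633 g, so %Mg(OH)2 = 0.2633/0.3427 x 100 = 76.8%.

76.8%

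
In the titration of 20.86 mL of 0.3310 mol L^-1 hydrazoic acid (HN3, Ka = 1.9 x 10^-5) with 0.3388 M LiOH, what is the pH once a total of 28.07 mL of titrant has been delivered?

n(acid) = 0.3310 x 0.02086 = 0.006905 mol; n(LiOH) added = 0.3388 x 0.02807 = 0.009510 mol.
Base is in excess by 0.009510 - 0.006905 = 0.002605 mol in a total volume of 0.04893 L.
[OH^-] = 0.002605/0.04893 = 0.05325 M, so pOH = 1.27 and pH = 14.00 - 1.27 = 12.73.

12.73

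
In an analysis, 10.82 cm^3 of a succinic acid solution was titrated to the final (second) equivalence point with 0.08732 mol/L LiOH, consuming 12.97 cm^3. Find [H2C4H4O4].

n(LiOH) = 0.08732 x 0.01297 = 0.001133 mol.
At the final (second) equivalence point, 2 mol OH^- react per mol H2C4H4O4, so n(H2C4H4O4) = 0.001133 / 2 = 0.0005663 mol.
[H2C4H4O4] = 0.0005663 / 0.01082 L = 0.0523 M.

0.0523 M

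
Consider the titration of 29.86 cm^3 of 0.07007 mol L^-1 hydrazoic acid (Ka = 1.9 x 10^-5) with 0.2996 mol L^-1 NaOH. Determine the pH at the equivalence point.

n(HN3) = 0.07007 x 0.02986 = 0.002092 mol; V(NaOH) at equivalence = 0.002092/0.2996 = 0.006984 L.
At equivalence all the acid is converted to N3-; total volume = 0.02986 + 0.006984 = 0.03684 L, so [N3-] = 0.002092/0.03684 = 0.05679 M.
Kb = Kw/Ka = 1.0e-14 / 1.9 x 10^-5 = 5.26e-10.
[OH^-] = sqrt(Kb x [N3-]) = sqrt(5.26e-10 x 0.05679) = 5.47e-6 M.
pOH = 5.26, so pH = 14.00 - 5.26 = 8.74.

8.74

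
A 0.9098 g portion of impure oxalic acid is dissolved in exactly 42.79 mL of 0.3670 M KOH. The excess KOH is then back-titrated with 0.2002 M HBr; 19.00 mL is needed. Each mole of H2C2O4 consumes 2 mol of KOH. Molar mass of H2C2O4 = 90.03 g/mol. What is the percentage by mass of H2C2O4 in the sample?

58.9%

Total n(KOH) added = 0.3670 x 0.04279 = 0.01570 mol.
n(HBr) used = 0.2002 x 0.01900 = 0.003804 mol, which equals the excess n(KOH).
So n(KOH) consumed by the sample = 0.01570 - 0.003804 = 0.01190 mol.
n(H2C2O4) = 0.01190 / 2 = 0.005950 mol.
mass H2C2O4 = 0.005950 x 90.03 = 0.5357 g, so %H2C2O4 = 0.5357/0.9098 x 100 = 58.9%.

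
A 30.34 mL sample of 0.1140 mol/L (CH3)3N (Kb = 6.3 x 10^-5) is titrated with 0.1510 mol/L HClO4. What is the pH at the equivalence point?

5.49

n((CH3)3N) = 0.1140 x 0.03034 = 0.003459 mol; V(HClO4) at equivalence = 0.003459/0.1510 = 0.02291 L.
At equivalence the base is fully converted to (CH3)3NH+; total volume = 0.05325 L, so [(CH3)3NH+] = 0.003459/0.05325 = 0.06496 M.
Ka((CH3)3NH+) = Kw/Kb = 1.0e-14 / 6.3 x 10^-5 = 1.59e-10.
[H^+] = sqrt(Ka x [(CH3)3NH+]) = sqrt(1.59e-10 x 0.06496) = 3.21e-6 M.
pH = -log(3.21e-6) = 5.49.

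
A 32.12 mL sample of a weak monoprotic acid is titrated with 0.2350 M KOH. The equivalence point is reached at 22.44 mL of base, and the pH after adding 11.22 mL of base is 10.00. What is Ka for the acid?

11.22 mL is half of the equivalence volume, so this is the half-equivalence point where [HA] = [A^-].
At half-equivalence pH = pKa, so pKa = 10.00.
Ka = 10^(-10.00) = 1.0 x 10^-10.

1.0 x 10^-10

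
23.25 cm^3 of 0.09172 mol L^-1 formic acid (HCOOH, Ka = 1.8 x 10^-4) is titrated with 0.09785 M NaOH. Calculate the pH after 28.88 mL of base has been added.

n(acid) = 0.09172 x 0.02325 = 0.002132 mol; n(NaOH) added = 0.09785 x 0.02888 = 0.002826 mol.
Base is in excess by 0.002826 - 0.002132 = 0.0006934 mol in a total volume of 0.05213 L.
[OH^-] = 0.0006934/0.05213 = 0.01330 M, so pOH = 1.88 and pH = 14.00 - 1.88 = 12.12.

12.12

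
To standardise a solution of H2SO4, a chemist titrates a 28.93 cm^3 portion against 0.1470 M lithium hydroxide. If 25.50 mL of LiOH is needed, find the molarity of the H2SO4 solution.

0.0648 M

n(LiOH) delivered = 0.1470 x 0.02550 = 0.003749 mol.
The reaction is 1 H2SO4 + 2 LiOH, so n(H2SO4) = 0.003749 x 1/2 = 0.001874 mol.
[H2SO4] = 0.001874 mol / 0.02893 L = 0.0648 M.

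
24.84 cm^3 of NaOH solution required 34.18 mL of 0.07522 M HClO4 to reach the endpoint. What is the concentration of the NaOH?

0.104 M

n(HClO4) delivered = 0.07522 x 0.03418 = 0.002571 mol.
For a 1:1 reaction, n(NaOH) = 0.002571 mol.
[NaOH] = 0.002571 mol / 0.02484 L = 0.104 M.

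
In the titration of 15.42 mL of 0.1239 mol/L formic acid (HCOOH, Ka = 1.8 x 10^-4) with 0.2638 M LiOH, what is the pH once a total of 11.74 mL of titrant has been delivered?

12.64

n(acid) = 0.1239 x 0.01542 = 0.001911 mol; n(LiOH) added = 0.2638 x 0.01174 = 0.003097 mol.
Base is in excess by 0.003097 - 0.001911 = 0.001186 mol in a total volume of 0.02716 L.
[OH^-] = 0.001186/0.02716 = 0.04368 M, so pOH = 1.36 and pH = 14.00 - 1.36 = 12.64.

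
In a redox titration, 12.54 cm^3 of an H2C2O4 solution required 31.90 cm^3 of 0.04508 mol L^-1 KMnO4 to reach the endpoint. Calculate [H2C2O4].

0.287 M

n(KMnO4) = 0.04508 x 0.03190 = 0.001438 mol.
From the balanced equation, 2 mol KMnO4 reacts with 5 mol H2C2O4, so n(H2C2O4) = 0.001438 x 5/2 = 0.003595 mol.
[H2C2O4] = 0.003595 / 0.01254 L = 0.287 M.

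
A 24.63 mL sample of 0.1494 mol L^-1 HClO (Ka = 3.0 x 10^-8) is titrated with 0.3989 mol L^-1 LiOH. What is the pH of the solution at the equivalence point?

n(HClO) = 0.1494 x 0.02463 = 0.003680 mol; V(LiOH) at equivalence = 0.003680/0.3989 = 0.009225 L.
At equivalence all the acid is converted to ClO-; total volume = 0.02463 + 0.009225 = 0.03385 L, so [ClO-] = 0.003680/0.03385 = 0.1087 M.
Kb = Kw/Ka = 1.0e-14 / 3.0 x 10^-8 = 3.33e-7.
[OH^-] = sqrt(Kb x [ClO-]) = sqrt(3.33e-7 x 0.1087) = 0.000190 M.
pOH = 3.72, so pH = 14.00 - 3.72 = 10.28.

10.28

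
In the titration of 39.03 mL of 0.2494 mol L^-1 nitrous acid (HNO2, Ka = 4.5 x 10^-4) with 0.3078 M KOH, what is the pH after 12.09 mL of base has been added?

Initial n(HNO2) = 0.2494 x 0.03903 = 0.009734 mol.
n(KOH) added = 0.3078 x 0.01209 = 0.003721 mol, converting that many moles of HNO2 to NO2-.
Remaining n(HNO2) = 0.006013 mol; n(NO2-) = 0.003721 mol.
By Henderson-Hasselbalch, pH = pKa + log([A^-]/[HA]) = 3.35 + log(0.003721/0.006013) = 3.35 + (-0.21) = 3.14.

3.14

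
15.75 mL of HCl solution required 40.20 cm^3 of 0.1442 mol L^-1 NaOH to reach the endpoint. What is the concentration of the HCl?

n(NaOH) delivered = 0.1442 x 0.04020 = 0.005797 mol.
For a 1:1 reaction, n(HCl) = 0.005797 mol.
[HCl] = 0.005797 mol / 0.01575 L = 0.368 M.

0.368 M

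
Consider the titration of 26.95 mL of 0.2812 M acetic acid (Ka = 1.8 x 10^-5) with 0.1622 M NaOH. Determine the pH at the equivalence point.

n(CH3COOH) = 0.2812 x 0.02695 = 0.007578 mol; V(NaOH) at equivalence = 0.007578/0.1622 = 0.04672 L.
At equivalence all the acid is converted to CH3COO-; total volume = 0.02695 + 0.04672 = 0.07367 L, so [CH3COO-] = 0.007578/0.07367 = 0.1029 M.
Kb = Kw/Ka = 1.0e-14 / 1.8 x 10^-5 = 5.56e-10.
[OH^-] = sqrt(Kb x [CH3COO-]) = sqrt(5.56e-10 x 0.1029) = 7.56e-6 M.
pOH = 5.12, so pH = 14.00 - 5.12 = 8.88.

8.88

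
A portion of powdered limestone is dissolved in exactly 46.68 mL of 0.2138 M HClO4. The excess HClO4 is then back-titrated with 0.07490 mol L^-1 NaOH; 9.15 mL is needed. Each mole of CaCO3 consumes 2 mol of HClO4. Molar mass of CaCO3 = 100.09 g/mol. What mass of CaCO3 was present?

0.465 g

Total n(HClO4) added = 0.2138 x 0.04668 = 0.009980 mol.
n(NaOH) used = 0.07490 x 0.009150 = 0.0006853 mol, which equals the excess n(HClO4).
So n(HClO4) consumed by the sample = 0.009980 - 0.0006853 = 0.009295 mol.
n(CaCO3) = 0.009295 / 2 = 0.004647 mol.
mass = 0.004647 mol x 100.09 g/mol = 0.465 g.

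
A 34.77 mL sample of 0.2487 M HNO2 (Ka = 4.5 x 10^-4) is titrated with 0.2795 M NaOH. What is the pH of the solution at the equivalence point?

8.23

n(HNO2) = 0.2487 x 0.03477 = 0.008647 mol; V(NaOH) at equivalence = 0.008647/0.2795 = 0.03094 L.
At equivalence all the acid is converted to NO2-; total volume = 0.03477 + 0.03094 = 0.06571 L, so [NO2-] = 0.008647/0.06571 = 0.1316 M.
Kb = Kw/Ka = 1.0e-14 / 4.5 x 10^-4 = 2.22e-11.
[OH^-] = sqrt(Kb x [NO2-]) = sqrt(2.22e-11 x 0.1316) = 1.71e-6 M.
pOH = 5.77, so pH = 14.00 - 5.77 = 8.23.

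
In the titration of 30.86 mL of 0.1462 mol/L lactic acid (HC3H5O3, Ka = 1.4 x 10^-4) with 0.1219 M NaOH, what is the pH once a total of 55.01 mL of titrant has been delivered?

n(acid) = 0.1462 x 0.03086 = 0.004512 mol; n(NaOH) added = 0.1219 x 0.05501 = 0.006706 mol.
Base is in excess by 0.006706 - 0.004512 = 0.002194 mol in a total volume of 0.08587 L.
[OH^-] = 0.002194/0.08587 = 0.02555 M, so pOH = 1.59 and pH = 14.00 - 1.59 = 12.41.

12.41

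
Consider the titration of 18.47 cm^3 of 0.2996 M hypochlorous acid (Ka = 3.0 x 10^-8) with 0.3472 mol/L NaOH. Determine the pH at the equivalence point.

10.36

n(HClO) = 0.2996 x 0.01847 = 0.005534 mol; V(NaOH) at equivalence = 0.005534/0.3472 = 0.01594 L.
At equivalence all the acid is converted to ClO-; total volume = 0.01847 + 0.01594 = 0.03441 L, so [ClO-] = 0.005534/0.03441 = 0.1608 M.
Kb = Kw/Ka = 1.0e-14 / 3.0 x 10^-8 = 3.33e-7.
[OH^-] = sqrt(Kb x [ClO-]) = sqrt(3.33e-7 x 0.1608) = 0.000232 M.
pOH = 3.64, so pH = 14.00 - 3.64 = 10.36.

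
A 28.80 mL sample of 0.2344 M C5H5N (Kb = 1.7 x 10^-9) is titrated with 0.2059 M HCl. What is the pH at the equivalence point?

3.10

n(C5H5N) = 0.2344 x 0.02880 = 0.006751 mol; V(HCl) at equivalence = 0.006751/0.2059 = 0.03279 L.
At equivalence the base is fully converted to C5H5NH+; total volume = 0.06159 L, so [C5H5NH+] = 0.006751/0.06159 = 0.1096 M.
Ka(C5H5NH+) = Kw/Kb = 1.0e-14 / 1.7 x 10^-9 = 5.88e-6.
[H^+] = sqrt(Ka x [C5H5NH+]) = sqrt(5.88e-6 x 0.1096) = 0.000803 M.
pH = -log(0.000803) = 3.10.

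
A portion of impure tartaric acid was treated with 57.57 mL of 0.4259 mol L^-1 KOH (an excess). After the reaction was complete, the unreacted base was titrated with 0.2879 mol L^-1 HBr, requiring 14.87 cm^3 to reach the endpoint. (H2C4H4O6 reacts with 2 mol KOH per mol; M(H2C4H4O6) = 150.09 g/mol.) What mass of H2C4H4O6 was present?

Total n(KOH) added = 0.4259 x 0.05757 = 0.02452 mol.
n(HBr) used = 0.2879 x 0.01487 = 0.004281 mol, which equals the excess n(KOH).
So n(KOH) consumed by the sample = 0.02452 - 0.004281 = 0.02024 mol.
n(H2C4H4O6) = 0.02024 / 2 = 0.01012 mol.
mass = 0.01012 mol x 150.09 g/mol = 1.52 g.

1.52 g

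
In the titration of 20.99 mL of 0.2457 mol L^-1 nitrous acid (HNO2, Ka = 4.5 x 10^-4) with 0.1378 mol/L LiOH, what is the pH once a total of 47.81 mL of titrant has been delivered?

12.32

n(acid) = 0.2457 x 0.02099 = 0.005157 mol; n(LiOH) added = 0.1378 x 0.04781 = 0.006588 mol.
Base is in excess by 0.006588 - 0.005157 = 0.001431 mol in a total volume of 0.06880 L.
[OH^-] = 0.001431/0.06880 = 0.02080 M, so pOH = 1.68 and pH = 14.00 - 1.68 = 12.32.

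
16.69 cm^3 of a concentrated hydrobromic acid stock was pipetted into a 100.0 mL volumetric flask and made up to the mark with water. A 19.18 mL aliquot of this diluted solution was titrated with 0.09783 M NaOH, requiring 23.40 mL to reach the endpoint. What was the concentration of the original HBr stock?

0.715 M

n(NaOH) = 0.09783 x 0.02340 = 0.002289 mol.
n(HBr) in the aliquot = 0.002289 mol.
[diluted HBr] = 0.002289 / 0.01918 = 0.1194 M.
Dilution factor = 100.0/16.69 = 5.992, so [stock] = 0.1194 x 5.992 = 0.715 M.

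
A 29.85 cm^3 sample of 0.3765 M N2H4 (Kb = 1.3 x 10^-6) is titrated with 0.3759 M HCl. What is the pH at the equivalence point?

4.42

n(N2H4) = 0.3765 x 0.02985 = 0.01124 mol; V(HCl) at equivalence = 0.01124/0.3759 = 0.02990 L.
At equivalence the base is fully converted to N2H5+; total volume = 0.05975 L, so [N2H5+] = 0.01124/0.05975 = 0.1881 M.
Ka(N2H5+) = Kw/Kb = 1.0e-14 / 1.3 x 10^-6 = 7.69e-9.
[H^+] = sqrt(Ka x [N2H5+]) = sqrt(7.69e-9 x 0.1881) = 3.80e-5 M.
pH = -log(3.80e-5) = 4.42.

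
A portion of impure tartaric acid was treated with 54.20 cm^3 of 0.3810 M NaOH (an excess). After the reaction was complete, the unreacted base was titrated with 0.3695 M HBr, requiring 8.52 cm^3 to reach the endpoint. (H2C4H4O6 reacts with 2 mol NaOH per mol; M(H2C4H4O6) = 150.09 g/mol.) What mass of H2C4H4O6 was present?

1.31 g

Total n(NaOH) added = 0.3810 x 0.05420 = 0.02065 mol.
n(HBr) used = 0.3695 x 0.008520 = 0.003148 mol, which equals the excess n(NaOH).
So n(NaOH) consumed by the sample = 0.02065 - 0.003148 = 0.01750 mol.
n(H2C4H4O6) = 0.01750 / 2 = 0.008751 mol.
mass = 0.008751 mol x 150.09 g/mol = 1.31 g.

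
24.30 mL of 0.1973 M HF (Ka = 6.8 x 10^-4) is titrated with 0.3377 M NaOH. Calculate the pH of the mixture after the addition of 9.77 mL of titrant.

Initial n(HF) = 0.1973 x 0.02430 = 0.004794 mol.
n(NaOH) added = 0.3377 x 0.009770 = 0.003299 mol, converting that many moles of HF to F-.
Remaining n(HF) = 0.001495 mol; n(F-) = 0.003299 mol.
By Henderson-Hasselbalch, pH = pKa + log([A^-]/[HA]) = 3.17 + log(0.003299/0.001495) = 3.17 + (+0.34) = 3.51.

3.51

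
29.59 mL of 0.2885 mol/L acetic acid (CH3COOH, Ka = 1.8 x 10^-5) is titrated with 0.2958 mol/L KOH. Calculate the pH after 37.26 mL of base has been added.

n(acid) = 0.2885 x 0.02959 = 0.008537 mol; n(KOH) added = 0.2958 x 0.03726 = 0.01102 mol.
Base is in excess by 0.01102 - 0.008537 = 0.002485 mol in a total volume of 0.06685 L.
[OH^-] = 0.002485/0.06685 = 0.03717 M, so pOH = 1.43 and pH = 14.00 - 1.43 = 12.57.

12.57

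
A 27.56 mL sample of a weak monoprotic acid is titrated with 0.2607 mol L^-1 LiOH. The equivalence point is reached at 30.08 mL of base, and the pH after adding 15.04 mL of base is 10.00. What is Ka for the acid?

15.04 mL is half of the equivalence volume, so this is the half-equivalence point where [HA] = [A^-].
At half-equivalence pH = pKa, so pKa = 10.00.
Ka = 10^(-10.00) = 1.0 x 10^-10.

1.0 x 10^-10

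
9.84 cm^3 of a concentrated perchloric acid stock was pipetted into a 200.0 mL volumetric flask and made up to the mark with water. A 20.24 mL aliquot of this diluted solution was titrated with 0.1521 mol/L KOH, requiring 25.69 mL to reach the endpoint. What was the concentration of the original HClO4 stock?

3.92 M

n(KOH) = 0.1521 x 0.02569 = 0.003907 mol.
n(HClO4) in the aliquot = 0.003907 mol.
[diluted HClO4] = 0.003907 / 0.02024 = 0.1931 M.
Dilution factor = 200.0/9.840 = 20.33, so [stock] = 0.1931 x 20.33 = 3.92 M.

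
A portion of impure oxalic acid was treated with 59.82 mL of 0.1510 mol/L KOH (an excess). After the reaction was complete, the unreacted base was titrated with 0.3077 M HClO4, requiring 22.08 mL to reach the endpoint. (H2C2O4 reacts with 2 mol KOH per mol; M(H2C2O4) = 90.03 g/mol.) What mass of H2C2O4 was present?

Total n(KOH) added = 0.1510 x 0.05982 = 0.009033 mol.
n(HClO4) used = 0.3077 x 0.02208 = 0.006794 mol, which equals the excess n(KOH).
So n(KOH) consumed by the sample = 0.009033 - 0.006794 = 0.002239 mol.
n(H2C2O4) = 0.002239 / 2 = 0.001119 mol.
mass = 0.001119 mol x 90.03 g/mol = 0.101 g.

0.101 g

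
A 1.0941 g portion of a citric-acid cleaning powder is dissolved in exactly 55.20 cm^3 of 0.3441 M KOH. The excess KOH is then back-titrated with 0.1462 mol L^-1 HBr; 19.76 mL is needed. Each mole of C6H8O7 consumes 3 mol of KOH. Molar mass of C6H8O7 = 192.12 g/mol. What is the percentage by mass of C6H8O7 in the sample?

Total n(KOH) added = 0.3441 x 0.05520 = 0.01899 mol.
n(HBr) used = 0.1462 x 0.01976 = 0.002889 mol, which equals the excess n(KOH).
So n(KOH) consumed by the sample = 0.01899 - 0.002889 = 0.01611 mol.
n(C6H8O7) = 0.01611 / 3 = 0.005368 mol.
mass C6H8O7 = 0.005368 x 192.12 = 1.031 g, so %C6H8O7 = 1.031/1.0941 x 100 = 94.3%.

94.3%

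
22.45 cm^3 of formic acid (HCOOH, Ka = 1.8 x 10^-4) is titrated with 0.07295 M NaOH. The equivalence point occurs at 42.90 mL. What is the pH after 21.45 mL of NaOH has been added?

21.45 mL is exactly half the equivalence volume (42.90/2), i.e. the half-equivalence point.
There, n(HA) = n(A^-), so pH = pKa = -log(1.8 x 10^-4) = 3.74.

3.74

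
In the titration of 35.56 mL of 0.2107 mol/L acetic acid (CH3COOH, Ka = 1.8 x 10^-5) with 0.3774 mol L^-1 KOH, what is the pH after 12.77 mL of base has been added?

5.00

Initial n(CH3COOH) = 0.2107 x 0.03556 = 0.007492 mol.
n(KOH) added = 0.3774 x 0.01277 = 0.004819 mol, converting that many moles of CH3COOH to CH3COO-.
Remaining n(CH3COOH) = 0.002673 mol; n(CH3COO-) = 0.004819 mol.
By Henderson-Hasselbalch, pH = pKa + log([A^-]/[HA]) = 4.74 + log(0.004819/0.002673) = 4.74 + (+0.26) = 5.00.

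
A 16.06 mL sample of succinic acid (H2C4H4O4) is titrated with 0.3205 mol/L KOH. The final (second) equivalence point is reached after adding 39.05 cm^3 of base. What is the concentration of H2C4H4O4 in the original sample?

n(KOH) = 0.3205 x 0.03905 = 0.01252 mol.
At the final (second) equivalence point, 2 mol OH^- react per mol H2C4H4O4, so n(H2C4H4O4) = 0.01252 / 2 = 0.006258 mol.
[H2C4H4O4] = 0.006258 / 0.01606 L = 0.390 M.

0.390 M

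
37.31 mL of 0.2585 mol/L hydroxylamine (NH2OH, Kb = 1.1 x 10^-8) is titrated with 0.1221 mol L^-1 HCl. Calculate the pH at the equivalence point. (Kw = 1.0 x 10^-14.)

3.56

n(NH2OH) = 0.2585 x 0.03731 = 0.009645 mol; V(HCl) at equivalence = 0.009645/0.1221 = 0.07899 L.
At equivalence the base is fully converted to NH3OH+; total volume = 0.1163 L, so [NH3OH+] = 0.009645/0.1163 = 0.08293 M.
Ka(NH3OH+) = Kw/Kb = 1.0e-14 / 1.1 x 10^-8 = 9.09e-7.
[H^+] = sqrt(Ka x [NH3OH+]) = sqrt(9.09e-7 x 0.08293) = 0.000275 M.
pH = -log(0.000275) = 3.56.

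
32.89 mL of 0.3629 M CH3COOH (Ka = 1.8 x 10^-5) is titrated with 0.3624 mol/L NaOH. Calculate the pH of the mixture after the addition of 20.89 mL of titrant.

Initial n(CH3COOH) = 0.3629 x 0.03289 = 0.01194 mol.
n(NaOH) added = 0.3624 x 0.02089 = 0.007571 mol, converting that many moles of CH3COOH to CH3COO-.
Remaining n(CH3COOH) = 0.004365 mol; n(CH3COO-) = 0.007571 mol.
By Henderson-Hasselbalch, pH = pKa + log([A^-]/[HA]) = 4.74 + log(0.007571/0.004365) = 4.74 + (+0.24) = 4.98.

4.98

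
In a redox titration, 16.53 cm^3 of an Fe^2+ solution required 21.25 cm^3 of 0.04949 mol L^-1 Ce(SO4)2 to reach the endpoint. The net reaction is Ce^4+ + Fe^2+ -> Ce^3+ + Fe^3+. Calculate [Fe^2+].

0.0636 M

n(Ce(SO4)2) = 0.04949 x 0.02125 = 0.001052 mol.
From the balanced equation, 1 mol Ce(SO4)2 reacts with 1 mol Fe^2+, so n(Fe^2+) = 0.001052 x 1/1 = 0.001052 mol.
[Fe^2+] = 0.001052 / 0.01653 L = 0.0636 M.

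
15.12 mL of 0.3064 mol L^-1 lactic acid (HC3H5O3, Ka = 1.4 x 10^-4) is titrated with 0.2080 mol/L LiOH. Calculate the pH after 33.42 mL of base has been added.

12.68

n(acid) = 0.3064 x 0.01512 = 0.004633 mol; n(LiOH) added = 0.2080 x 0.03342 = 0.006951 mol.
Base is in excess by 0.006951 - 0.004633 = 0.002319 mol in a total volume of 0.04854 L.
[OH^-] = 0.002319/0.04854 = 0.04777 M, so pOH = 1.32 and pH = 14.00 - 1.32 = 12.68.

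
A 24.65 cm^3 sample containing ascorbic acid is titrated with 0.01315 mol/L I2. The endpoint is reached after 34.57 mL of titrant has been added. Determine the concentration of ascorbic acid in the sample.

0.0184 M

n(I2) = 0.01315 x 0.03457 = 0.0004546 mol.
From the balanced equation, 1 mol I2 reacts with 1 mol ascorbic acid, so n(ascorbic acid) = 0.0004546 x 1/1 = 0.0004546 mol.
[ascorbic acid] = 0.0004546 / 0.02465 L = 0.0184 M.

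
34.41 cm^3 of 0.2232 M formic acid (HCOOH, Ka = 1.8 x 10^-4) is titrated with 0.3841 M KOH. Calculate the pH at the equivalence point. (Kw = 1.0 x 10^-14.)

n(HCOOH) = 0.2232 x 0.03441 = 0.007680 mol; V(KOH) at equivalence = 0.007680/0.3841 = 0.02000 L.
At equivalence all the acid is converted to HCOO-; total volume = 0.03441 + 0.02000 = 0.05441 L, so [HCOO-] = 0.007680/0.05441 = 0.1412 M.
Kb = Kw/Ka = 1.0e-14 / 1.8 x 10^-4 = 5.56e-11.
[OH^-] = sqrt(Kb x [HCOO-]) = sqrt(5.56e-11 x 0.1412) = 2.80e-6 M.
pOH = 5.55, so pH = 14.00 - 5.55 = 8.45.

8.45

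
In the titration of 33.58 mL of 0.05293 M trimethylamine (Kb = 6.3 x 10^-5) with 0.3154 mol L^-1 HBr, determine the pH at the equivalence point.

n((CH3)3N) = 0.05293 x 0.03358 = 0.001777 mol; V(HBr) at equivalence = 0.001777/0.3154 = 0.005635 L.
At equivalence the base is fully converted to (CH3)3NH+; total volume = 0.03922 L, so [(CH3)3NH+] = 0.001777/0.03922 = 0.04532 M.
Ka((CH3)3NH+) = Kw/Kb = 1.0e-14 / 6.3 x 10^-5 = 1.59e-10.
[H^+] = sqrt(Ka x [(CH3)3NH+]) = sqrt(1.59e-10 x 0.04532) = 2.68e-6 M.
pH = -log(2.68e-6) = 5.57.

5.57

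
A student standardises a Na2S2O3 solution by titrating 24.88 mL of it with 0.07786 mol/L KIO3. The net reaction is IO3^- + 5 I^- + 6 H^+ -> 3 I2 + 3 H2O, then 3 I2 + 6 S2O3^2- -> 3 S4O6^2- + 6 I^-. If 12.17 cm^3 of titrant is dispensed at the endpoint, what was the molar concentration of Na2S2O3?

n(KIO3) = 0.07786 x 0.01217 = 0.0009476 mol.
From the balanced equation, 1 mol KIO3 reacts with 6 mol Na2S2O3, so n(Na2S2O3) = 0.0009476 x 6/1 = 0.005685 mol.
[Na2S2O3] = 0.005685 / 0.02488 L = 0.229 M.

0.229 M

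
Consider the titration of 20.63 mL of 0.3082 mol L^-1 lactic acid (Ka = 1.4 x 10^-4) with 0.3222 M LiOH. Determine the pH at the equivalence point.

n(HC3H5O3) = 0.3082 x 0.02063 = 0.006358 mol; V(LiOH) at equivalence = 0.006358/0.3222 = 0.01973 L.
At equivalence all the acid is converted to C3H5O3-; total volume = 0.02063 + 0.01973 = 0.04036 L, so [C3H5O3-] = 0.006358/0.04036 = 0.1575 M.
Kb = Kw/Ka = 1.0e-14 / 1.4 x 10^-4 = 7.14e-11.
[OH^-] = sqrt(Kb x [C3H5O3-]) = sqrt(7.14e-11 x 0.1575) = 3.35e-6 M.
pOH = 5.47, so pH = 14.00 - 5.47 = 8.53.

8.53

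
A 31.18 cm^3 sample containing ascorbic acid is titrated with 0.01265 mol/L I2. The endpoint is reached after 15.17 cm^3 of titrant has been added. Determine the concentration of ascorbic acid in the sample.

n(I2) = 0.01265 x 0.01517 = 0.0001919 mol.
From the balanced equation, 1 mol I2 reacts with 1 mol ascorbic acid, so n(ascorbic acid) = 0.0001919 x 1/1 = 0.0001919 mol.
[ascorbic acid] = 0.0001919 / 0.03118 L = 0.00615 M.

0.00615 M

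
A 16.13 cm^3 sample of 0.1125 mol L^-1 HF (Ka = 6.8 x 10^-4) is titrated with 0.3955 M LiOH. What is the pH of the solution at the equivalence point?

8.05

n(HF) = 0.1125 x 0.01613 = 0.001815 mol; V(LiOH) at equivalence = 0.001815/0.3955 = 0.004588 L.
At equivalence all the acid is converted to F-; total volume = 0.01613 + 0.004588 = 0.02072 L, so [F-] = 0.001815/0.02072 = 0.08759 M.
Kb = Kw/Ka = 1.0e-14 / 6.8 x 10^-4 = 1.47e-11.
[OH^-] = sqrt(Kb x [F-]) = sqrt(1.47e-11 x 0.08759) = 1.13e-6 M.
pOH = 5.95, so pH = 14.00 - 5.95 = 8.05.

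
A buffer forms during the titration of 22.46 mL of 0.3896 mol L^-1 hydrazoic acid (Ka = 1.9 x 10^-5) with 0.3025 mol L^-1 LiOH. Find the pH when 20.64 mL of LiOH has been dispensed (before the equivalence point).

5.12

Initial n(HN3) = 0.3896 x 0.02246 = 0.008750 mol.
n(LiOH) added = 0.3025 x 0.02064 = 0.006244 mol, converting that many moles of HN3 to N3-.
Remaining n(HN3) = 0.002507 mol; n(N3-) = 0.006244 mol.
By Henderson-Hasselbalch, pH = pKa + log([A^-]/[HA]) = 4.72 + log(0.006244/0.002507) = 4.72 + (+0.40) = 5.12.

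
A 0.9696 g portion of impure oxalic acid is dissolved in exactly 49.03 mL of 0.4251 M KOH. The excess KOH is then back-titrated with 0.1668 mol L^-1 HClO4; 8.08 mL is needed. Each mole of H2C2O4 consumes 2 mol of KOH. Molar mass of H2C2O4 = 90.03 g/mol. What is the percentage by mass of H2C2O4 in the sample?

Total n(KOH) added = 0.4251 x 0.04903 = 0.02084 mol.
n(HClO4) used = 0.1668 x 0.008080 = 0.001348 mol, which equals the excess n(KOH).
So n(KOH) consumed by the sample = 0.02084 - 0.001348 = 0.01949 mol.
n(H2C2O4) = 0.01949 / 2 = 0.009747 mol.
mass H2C2O4 = 0.009747 x 90.03 = 0.8776 g, so %H2C2O4 = 0.8776/0.9696 x 100 = 90.5%.

90.5%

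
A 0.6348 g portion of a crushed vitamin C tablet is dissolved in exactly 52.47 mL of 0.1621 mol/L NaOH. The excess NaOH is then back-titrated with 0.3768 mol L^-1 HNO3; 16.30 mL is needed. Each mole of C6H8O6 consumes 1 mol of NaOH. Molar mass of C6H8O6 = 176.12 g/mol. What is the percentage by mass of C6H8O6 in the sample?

Total n(NaOH) added = 0.1621 x 0.05247 = 0.008505 mol.
n(HNO3) used = 0.3768 x 0.01630 = 0.006142 mol, which equals the excess n(NaOH).
So n(NaOH) consumed by the sample = 0.008505 - 0.006142 = 0.002364 mol.
n(C6H8O6) = 0.002364 / 1 = 0.002364 mol.
mass C6H8O6 = 0.002364 x 176.12 = 0.4163 g, so %C6H8O6 = 0.4163/0.6348 x 100 = 65.6%.

65.6%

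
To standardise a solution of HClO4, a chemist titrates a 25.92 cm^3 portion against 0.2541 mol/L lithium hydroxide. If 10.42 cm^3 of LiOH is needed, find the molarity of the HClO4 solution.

n(LiOH) delivered = 0.2541 x 0.01042 = 0.002648 mol.
For a 1:1 reaction, n(HClO4) = 0.002648 mol.
[HClO4] = 0.002648 mol / 0.02592 L = 0.102 M.

0.102 M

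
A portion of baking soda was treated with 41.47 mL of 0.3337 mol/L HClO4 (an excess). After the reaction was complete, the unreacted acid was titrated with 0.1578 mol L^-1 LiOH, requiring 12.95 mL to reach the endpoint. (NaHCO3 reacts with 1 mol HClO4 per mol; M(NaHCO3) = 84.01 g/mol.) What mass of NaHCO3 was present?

0.991 g

Total n(HClO4) added = 0.3337 x 0.04147 = 0.01384 mol.
n(LiOH) used = 0.1578 x 0.01295 = 0.002044 mol, which equals the excess n(HClO4).
So n(HClO4) consumed by the sample = 0.01384 - 0.002044 = 0.01180 mol.
n(NaHCO3) = 0.01180 / 1 = 0.01180 mol.
mass = 0.01180 mol x 84.01 g/mol = 0.991 g.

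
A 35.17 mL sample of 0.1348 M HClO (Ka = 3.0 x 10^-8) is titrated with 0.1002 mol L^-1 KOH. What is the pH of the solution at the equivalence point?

10.14

n(HClO) = 0.1348 x 0.03517 = 0.004741 mol; V(KOH) at equivalence = 0.004741/0.1002 = 0.04731 L.
At equivalence all the acid is converted to ClO-; total volume = 0.03517 + 0.04731 = 0.08248 L, so [ClO-] = 0.004741/0.08248 = 0.05748 M.
Kb = Kw/Ka = 1.0e-14 / 3.0 x 10^-8 = 3.33e-7.
[OH^-] = sqrt(Kb x [ClO-]) = sqrt(3.33e-7 x 0.05748) = 0.000138 M.
pOH = 3.86, so pH = 14.00 - 3.86 = 10.14.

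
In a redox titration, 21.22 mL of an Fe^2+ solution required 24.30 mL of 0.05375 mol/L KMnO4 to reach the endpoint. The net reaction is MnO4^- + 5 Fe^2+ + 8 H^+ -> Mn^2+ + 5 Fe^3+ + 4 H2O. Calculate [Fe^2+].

n(KMnO4) = 0.05375 x 0.02430 = 0.001306 mol.
From the balanced equation, 1 mol KMnO4 reacts with 5 mol Fe^2+, so n(Fe^2+) = 0.001306 x 5/1 = 0.006531 mol.
[Fe^2+] = 0.006531 / 0.02122 L = 0.308 M.

0.308 M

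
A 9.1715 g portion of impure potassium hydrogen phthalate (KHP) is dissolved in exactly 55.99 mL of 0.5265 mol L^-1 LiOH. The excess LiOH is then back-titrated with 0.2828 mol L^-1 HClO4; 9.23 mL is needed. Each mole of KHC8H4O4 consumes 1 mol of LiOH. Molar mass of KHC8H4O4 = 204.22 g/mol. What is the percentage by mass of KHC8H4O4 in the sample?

59.8%

Total n(LiOH) added = 0.5265 x 0.05599 = 0.02948 mol.
n(HClO4) used = 0.2828 x 0.009230 = 0.002610 mol, which equals the excess n(LiOH).
So n(LiOH) consumed by the sample = 0.02948 - 0.002610 = 0.02687 mol.
n(KHC8H4O4) = 0.02687 / 1 = 0.02687 mol.
mass KHC8H4O4 = 0.02687 x 204.22 = 5.487 g, so %KHC8H4O4 = 5.487/9.1715 x 100 = 59.8%.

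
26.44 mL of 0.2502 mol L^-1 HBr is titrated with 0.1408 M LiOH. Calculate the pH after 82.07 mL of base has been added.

12.66

n(acid) = 0.2502 x 0.02644 = 0.006615 mol; n(LiOH) added = 0.1408 x 0.08207 = 0.01156 mol.
Base is in excess by 0.01156 - 0.006615 = 0.004940 mol in a total volume of 0.1085 L.
[OH^-] = 0.004940/0.1085 = 0.04553 M, so pOH = 1.34 and pH = 14.00 - 1.34 = 12.66.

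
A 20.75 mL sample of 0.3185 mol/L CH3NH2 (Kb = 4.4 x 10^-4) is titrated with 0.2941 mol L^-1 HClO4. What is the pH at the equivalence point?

n(CH3NH2) = 0.3185 x 0.02075 = 0.006609 mol; V(HClO4) at equivalence = 0.006609/0.2941 = 0.02247 L.
At equivalence the base is fully converted to CH3NH3+; total volume = 0.04322 L, so [CH3NH3+] = 0.006609/0.04322 = 0.1529 M.
Ka(CH3NH3+) = Kw/Kb = 1.0e-14 / 4.4 x 10^-4 = 2.27e-11.
[H^+] = sqrt(Ka x [CH3NH3+]) = sqrt(2.27e-11 x 0.1529) = 1.86e-6 M.
pH = -log(1.86e-6) = 5.73.

5.73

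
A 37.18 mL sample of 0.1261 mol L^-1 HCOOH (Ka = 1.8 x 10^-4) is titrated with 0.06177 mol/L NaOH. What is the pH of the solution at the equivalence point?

n(HCOOH) = 0.1261 x 0.03718 = 0.004688 mol; V(NaOH) at equivalence = 0.004688/0.06177 = 0.07590 L.
At equivalence all the acid is converted to HCOO-; total volume = 0.03718 + 0.07590 = 0.1131 L, so [HCOO-] = 0.004688/0.1131 = 0.04146 M.
Kb = Kw/Ka = 1.0e-14 / 1.8 x 10^-4 = 5.56e-11.
[OH^-] = sqrt(Kb x [HCOO-]) = sqrt(5.56e-11 x 0.04146) = 1.52e-6 M.
pOH = 5.82, so pH = 14.00 - 5.82 = 8.18.

8.18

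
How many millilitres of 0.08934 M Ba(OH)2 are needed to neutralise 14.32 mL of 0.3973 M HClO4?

31.8 mL

n(HClO4) = 0.3973 mol/L x 0.01432 L = 0.005689 mol.
The neutralisation is 2 HClO4 : 1 Ba(OH)2, so n(Ba(OH)2) = 0.005689 x 1/2 = 0.002845 mol.
V(Ba(OH)2) = 0.002845 / 0.08934 = 0.03184 L = 31.8 mL.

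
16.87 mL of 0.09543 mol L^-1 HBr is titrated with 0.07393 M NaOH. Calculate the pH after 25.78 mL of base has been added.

n(acid) = 0.09543 x 0.01687 = 0.001610 mol; n(NaOH) added = 0.07393 x 0.02578 = 0.001906 mol.
Base is in excess by 0.001906 - 0.001610 = 0.0002960 mol in a total volume of 0.04265 L.
[OH^-] = 0.0002960/0.04265 = 0.006940 M, so pOH = 2.16 and pH = 14.00 - 2.16 = 11.84.

11.84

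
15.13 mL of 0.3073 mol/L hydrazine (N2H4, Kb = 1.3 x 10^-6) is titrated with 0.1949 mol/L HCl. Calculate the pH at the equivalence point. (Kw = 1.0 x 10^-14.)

4.52

n(N2H4) = 0.3073 x 0.01513 = 0.004649 mol; V(HCl) at equivalence = 0.004649/0.1949 = 0.02386 L.
At equivalence the base is fully converted to N2H5+; total volume = 0.03899 L, so [N2H5+] = 0.004649/0.03899 = 0.1193 M.
Ka(N2H5+) = Kw/Kb = 1.0e-14 / 1.3 x 10^-6 = 7.69e-9.
[H^+] = sqrt(Ka x [N2H5+]) = sqrt(7.69e-9 x 0.1193) = 3.03e-5 M.
pH = -log(3.03e-5) = 4.52.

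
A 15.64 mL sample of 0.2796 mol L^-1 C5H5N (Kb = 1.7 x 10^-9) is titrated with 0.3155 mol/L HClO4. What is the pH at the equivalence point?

n(C5H5N) = 0.2796 x 0.01564 = 0.004373 mol; V(HClO4) at equivalence = 0.004373/0.3155 = 0.01386 L.
At equivalence the base is fully converted to C5H5NH+; total volume = 0.02950 L, so [C5H5NH+] = 0.004373/0.02950 = 0.1482 M.
Ka(C5H5NH+) = Kw/Kb = 1.0e-14 / 1.7 x 10^-9 = 5.88e-6.
[H^+] = sqrt(Ka x [C5H5NH+]) = sqrt(5.88e-6 x 0.1482) = 0.000934 M.
pH = -log(0.000934) = 3.03.

3.03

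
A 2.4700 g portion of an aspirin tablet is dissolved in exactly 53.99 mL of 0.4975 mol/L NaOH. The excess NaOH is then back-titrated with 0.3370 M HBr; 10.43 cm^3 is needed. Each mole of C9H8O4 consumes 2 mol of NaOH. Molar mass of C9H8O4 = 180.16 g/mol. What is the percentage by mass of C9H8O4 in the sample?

Total n(NaOH) added = 0.4975 x 0.05399 = 0.02686 mol.
n(HBr) used = 0.3370 x 0.01043 = 0.003515 mol, which equals the excess n(NaOH).
So n(NaOH) consumed by the sample = 0.02686 - 0.003515 = 0.02335 mol.
n(C9H8O4) = 0.02335 / 2 = 0.01167 mol.
mass C9H8O4 = 0.01167 x 180.16 = 2.103 g, so %C9H8O4 = 2.103/2.4700 x 100 = 85.1%.

85.1%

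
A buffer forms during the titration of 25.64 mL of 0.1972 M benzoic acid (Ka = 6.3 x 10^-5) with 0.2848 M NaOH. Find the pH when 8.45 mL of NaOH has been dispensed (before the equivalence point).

4.16

Initial n(C6H5COOH) = 0.1972 x 0.02564 = 0.005056 mol.
n(NaOH) added = 0.2848 x 0.008450 = 0.002407 mol, converting that many moles of C6H5COOH to C6H5COO-.
Remaining n(C6H5COOH) = 0.002650 mol; n(C6H5COO-) = 0.002407 mol.
By Henderson-Hasselbalch, pH = pKa + log([A^-]/[HA]) = 4.20 + log(0.002407/0.002650) = 4.20 + (-0.04) = 4.16.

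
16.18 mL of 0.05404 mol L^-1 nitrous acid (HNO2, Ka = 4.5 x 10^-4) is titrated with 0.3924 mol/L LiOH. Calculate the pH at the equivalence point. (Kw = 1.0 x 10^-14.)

8.01

n(HNO2) = 0.05404 x 0.01618 = 0.0008744 mol; V(LiOH) at equivalence = 0.0008744/0.3924 = 0.002228 L.
At equivalence all the acid is converted to NO2-; total volume = 0.01618 + 0.002228 = 0.01841 L, so [NO2-] = 0.0008744/0.01841 = 0.04750 M.
Kb = Kw/Ka = 1.0e-14 / 4.5 x 10^-4 = 2.22e-11.
[OH^-] = sqrt(Kb x [NO2-]) = sqrt(2.22e-11 x 0.04750) = 1.03e-6 M.
pOH = 5.99, so pH = 14.00 - 5.99 = 8.01.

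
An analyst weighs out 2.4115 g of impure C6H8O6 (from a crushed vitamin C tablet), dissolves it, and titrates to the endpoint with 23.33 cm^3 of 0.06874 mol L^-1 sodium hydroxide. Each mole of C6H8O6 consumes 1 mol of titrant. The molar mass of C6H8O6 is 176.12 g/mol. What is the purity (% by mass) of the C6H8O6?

11.7%

n(NaOH) = 0.06874 x 0.02333 = 0.001604 mol.
n(C6H8O6) = 0.001604 / 1 = 0.001604 mol.
mass of C6H8O6 = 0.001604 x 176.12 = 0.2824 g.
% purity = 0.2824 / 2.4115 x 100 = 11.7%.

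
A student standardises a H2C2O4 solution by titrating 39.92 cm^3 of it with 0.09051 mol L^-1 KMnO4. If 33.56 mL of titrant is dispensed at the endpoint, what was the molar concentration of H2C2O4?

n(KMnO4) = 0.09051 x 0.03356 = 0.003038 mol.
From the balanced equation, 2 mol KMnO4 reacts with 5 mol H2C2O4, so n(H2C2O4) = 0.003038 x 5/2 = 0.007594 mol.
[H2C2O4] = 0.007594 / 0.03992 L = 0.190 M.

0.190 M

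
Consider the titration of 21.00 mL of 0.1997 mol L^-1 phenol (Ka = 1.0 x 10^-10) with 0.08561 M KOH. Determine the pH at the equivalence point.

n(C6H5OH) = 0.1997 x 0.02100 = 0.004194 mol; V(KOH) at equivalence = 0.004194/0.08561 = 0.04899 L.
At equivalence all the acid is converted to C6H5O-; total volume = 0.02100 + 0.04899 = 0.06999 L, so [C6H5O-] = 0.004194/0.06999 = 0.05992 M.
Kb = Kw/Ka = 1.0e-14 / 1.0 x 10^-10 = 0.000100.
[OH^-] = sqrt(Kb x [C6H5O-]) = sqrt(0.000100 x 0.05992) = 0.00245 M.
pOH = 2.61, so pH = 14.00 - 2.61 = 11.39.

11.39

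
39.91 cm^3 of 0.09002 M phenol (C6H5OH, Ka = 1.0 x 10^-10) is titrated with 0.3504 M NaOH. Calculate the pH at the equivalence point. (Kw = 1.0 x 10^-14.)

n(C6H5OH) = 0.09002 x 0.03991 = 0.003593 mol; V(NaOH) at equivalence = 0.003593/0.3504 = 0.01025 L.
At equivalence all the acid is converted to C6H5O-; total volume = 0.03991 + 0.01025 = 0.05016 L, so [C6H5O-] = 0.003593/0.05016 = 0.07162 M.
Kb = Kw/Ka = 1.0e-14 / 1.0 x 10^-10 = 0.000100.
[OH^-] = sqrt(Kb x [C6H5O-]) = sqrt(0.000100 x 0.07162) = 0.00268 M.
pOH = 2.57, so pH = 14.00 - 2.57 = 11.43.

11.43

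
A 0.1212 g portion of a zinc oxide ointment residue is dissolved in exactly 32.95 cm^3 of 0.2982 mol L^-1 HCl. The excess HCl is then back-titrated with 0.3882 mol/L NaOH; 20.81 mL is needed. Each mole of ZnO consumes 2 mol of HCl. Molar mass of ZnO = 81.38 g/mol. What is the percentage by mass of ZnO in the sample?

58.7%

Total n(HCl) added = 0.2982 x 0.03295 = 0.009826 mol.
n(NaOH) used = 0.3882 x 0.02081 = 0.008078 mol, which equals the excess n(HCl).
So n(HCl) consumed by the sample = 0.009826 - 0.008078 = 0.001747 mol.
n(ZnO) = 0.001747 / 2 = 0.0008736 mol.
mass ZnO = 0.0008736 x 81.38 = 0.07110 g, so %ZnO = 0.07110/0.1212 x 100 = 58.7%.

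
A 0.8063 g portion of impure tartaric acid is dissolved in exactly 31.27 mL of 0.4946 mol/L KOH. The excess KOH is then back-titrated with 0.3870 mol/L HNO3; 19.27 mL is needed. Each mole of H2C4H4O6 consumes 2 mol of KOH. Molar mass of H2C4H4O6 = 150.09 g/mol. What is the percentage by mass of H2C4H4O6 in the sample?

74.5%

Total n(KOH) added = 0.4946 x 0.03127 = 0.01547 mol.
n(HNO3) used = 0.3870 x 0.01927 = 0.007457 mol, which equals the excess n(KOH).
So n(KOH) consumed by the sample = 0.01547 - 0.007457 = 0.008009 mol.
n(H2C4H4O6) = 0.008009 / 2 = 0.004004 mol.
mass H2C4H4O6 = 0.004004 x 150.09 = 0.6010 g, so %H2C4H4O6 = 0.6010/0.8063 x 100 = 74.5%.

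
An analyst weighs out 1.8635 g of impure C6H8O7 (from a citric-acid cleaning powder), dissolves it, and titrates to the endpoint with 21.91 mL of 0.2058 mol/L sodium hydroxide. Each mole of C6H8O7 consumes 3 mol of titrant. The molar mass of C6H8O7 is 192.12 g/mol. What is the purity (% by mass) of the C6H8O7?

n(NaOH) = 0.2058 x 0.02191 = 0.004509 mol.
n(C6H8O7) = 0.004509 / 3 = 0.001503 mol.
mass of C6H8O7 = 0.001503 x 192.12 = 0.2888 g.
% purity = 0.2888 / 1.8635 x 100 = 15.5%.

15.5%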